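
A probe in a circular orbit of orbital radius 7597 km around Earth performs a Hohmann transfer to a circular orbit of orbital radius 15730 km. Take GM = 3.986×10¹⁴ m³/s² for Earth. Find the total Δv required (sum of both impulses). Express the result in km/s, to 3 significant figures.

Δv_total ≈ 2.14 km/s

r₁ = 7597 km = 7.597×10⁶ m.
r₂ = 15730 km = 1.573×10⁷ m.
Transfer ellipse a_t = (r₁ + r₂)/2 = 1.166×10⁷ m.
At r₁: circular v_c1 = √(μ/r₁) = 7243 m/s; transfer-perigee v_p = √[μ(2/r₁ − 1/a_t)] = 8412 m/s.
Δv₁ = v_p − v_c1 = 1168 m/s.
At r₂: circular v_c2 = √(μ/r₂) = 5034 m/s; transfer-apogee v_a = √[μ(2/r₂ − 1/a_t)] = 4063 m/s.
Δv₂ = v_c2 − v_a = 971.2 m/s.
Total Δv = Δv₁ + Δv₂ = 2140 m/s = 2.140 km/s.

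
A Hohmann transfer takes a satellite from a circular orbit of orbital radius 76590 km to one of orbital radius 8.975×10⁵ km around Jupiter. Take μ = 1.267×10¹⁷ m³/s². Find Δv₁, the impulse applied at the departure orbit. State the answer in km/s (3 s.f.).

Δv ≈ 14.5 km/s

r₁ = 76590 km = 7.659×10⁷ m.
r₂ = 8.975×10⁵ km = 8.975×10⁸ m.
Transfer ellipse a_t = (r₁ + r₂)/2 = 4.870×10⁸ m.
At r₁: circular v_c1 = √(μ/r₁) = 40670 m/s; transfer-perijove v_p = √[μ(2/r₁ − 1/a_t)] = 55210 m/s.
Δv₁ = v_p − v_c1 = 14540 m/s.
= 14.54 km/s.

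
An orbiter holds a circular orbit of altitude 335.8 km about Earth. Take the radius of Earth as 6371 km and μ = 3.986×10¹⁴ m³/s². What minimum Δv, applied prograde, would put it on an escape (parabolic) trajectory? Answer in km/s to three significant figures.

Δv ≈ 3.19 km/s

r = 6371 + 335.8 = 6706.8 km = 6.7068×10⁶ m.
Circular speed v_c = √(μ/r) = 7709 m/s.
Escape speed v_esc = √(2μ/r) = √2 × v_c = 10900 m/s.
Δv = v_esc − v_c = 3193 m/s = 3.193 km/s.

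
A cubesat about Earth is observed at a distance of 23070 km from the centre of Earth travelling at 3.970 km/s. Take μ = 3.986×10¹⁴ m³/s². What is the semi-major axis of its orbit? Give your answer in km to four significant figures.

a ≈ 21210 km

r = 2.307×10⁷ m.
Vis-viva rearranged: 1/a = 2/r − v²/μ = 8.669×10⁻⁸ − 3.954×10⁻⁸ = 4.715×10⁻⁸ m⁻¹.
a = 2.121×10⁷ m = 21208 km.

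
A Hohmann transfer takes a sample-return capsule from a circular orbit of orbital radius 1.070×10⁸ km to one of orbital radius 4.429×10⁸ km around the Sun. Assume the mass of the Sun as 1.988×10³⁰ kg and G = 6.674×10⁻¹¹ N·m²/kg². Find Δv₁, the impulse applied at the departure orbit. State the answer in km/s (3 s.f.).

μ = GM = 6.674×10⁻¹¹ × 1.988×10³⁰ = 1.327×10²⁰ m³/s².
r₁ = 1.070×10⁸ km = 1.070×10¹¹ m.
r₂ = 4.429×10⁸ km = 4.429×10¹¹ m.
Transfer ellipse a_t = (r₁ + r₂)/2 = 2.750×10¹¹ m.
At r₁: circular v_c1 = √(μ/r₁) = 35210 m/s; transfer-perihelion v_p = √[μ(2/r₁ − 1/a_t)] = 44690 m/s.
Δv₁ = v_p − v_c1 = 9479 m/s.
= 9.479 km/s.

Δv ≈ 9.48 km/s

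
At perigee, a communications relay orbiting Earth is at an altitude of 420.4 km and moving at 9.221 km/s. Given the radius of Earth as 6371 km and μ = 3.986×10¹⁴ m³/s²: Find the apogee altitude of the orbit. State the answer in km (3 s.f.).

r_p = 6371 + 420.4 = 6791.4 km = 6.791×10⁶ m.
Specific energy ε = v²/2 − μ/r = -1.618×10⁷ J/kg, so a = −μ/(2ε) = 1.232×10⁷ m.
The apsides satisfy r_p + r_a = 2a, so the apogee radius is 2a − r_p = 1.785×10⁷ m = 17846 km.
Apogee altitude = 17846 − 6371 = 11475 km.

apogee altitude ≈ 11500 km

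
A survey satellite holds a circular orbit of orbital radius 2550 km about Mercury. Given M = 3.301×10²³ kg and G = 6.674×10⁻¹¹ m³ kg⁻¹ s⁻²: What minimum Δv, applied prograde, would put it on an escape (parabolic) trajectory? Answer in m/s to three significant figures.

μ = GM = 6.674×10⁻¹¹ × 3.301×10²³ = 2.203×10¹³ m³/s².
r = 2550 km = 2.550×10⁶ m.
Circular speed v_c = √(μ/r) = 2939 m/s.
Escape speed v_esc = √(2μ/r) = √2 × v_c = 4157 m/s.
Δv = v_esc − v_c = 1218 m/s.

Δv ≈ 1220 m/s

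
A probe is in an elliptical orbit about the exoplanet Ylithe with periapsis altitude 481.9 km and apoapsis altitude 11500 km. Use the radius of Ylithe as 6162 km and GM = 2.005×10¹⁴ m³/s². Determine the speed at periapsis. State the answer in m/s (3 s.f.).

v ≈ 6620 m/s

r_p = 6162 + 481.9 = 6643.9 km = 6.6439×10⁶ m.
r_a = 6162 + 11500 = 17662 km = 1.7662×10⁷ m.
Semi-major axis a = (r_p + r_a)/2 = 12153 km = 1.215×10⁷ m.
Vis-viva: v² = μ(2/r − 1/a) = 2.005×10¹⁴ × (3.010×10⁻⁷ − 8.228×10⁻⁸) = 4.386×10⁷ m²/s².
v = 6623 m/s.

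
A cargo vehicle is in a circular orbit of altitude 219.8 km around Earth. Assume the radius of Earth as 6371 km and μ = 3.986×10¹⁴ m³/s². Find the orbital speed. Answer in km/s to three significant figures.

r = 6371 + 219.8 = 6590.8 km = 6.5908×10⁶ m.
For a circular orbit v = √(μ/r) = √(3.986×10¹⁴ / 6.591×10⁶) = √(6.048×10⁷) = 7777 m/s.
That is 7.777 km/s.

v ≈ 7.78 km/s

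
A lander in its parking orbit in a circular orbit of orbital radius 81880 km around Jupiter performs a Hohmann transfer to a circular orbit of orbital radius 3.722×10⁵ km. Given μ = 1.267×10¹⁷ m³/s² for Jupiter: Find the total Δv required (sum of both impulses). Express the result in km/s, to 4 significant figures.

r₁ = 81880 km = 8.188×10⁷ m.
r₂ = 3.722×10⁵ km = 3.722×10⁸ m.
Transfer ellipse a_t = (r₁ + r₂)/2 = 2.270×10⁸ m.
At r₁: circular v_c1 = √(μ/r₁) = 39340 m/s; transfer-perijove v_p = √[μ(2/r₁ − 1/a_t)] = 50370 m/s.
Δv₁ = v_p − v_c1 = 11030 m/s.
At r₂: circular v_c2 = √(μ/r₂) = 18450 m/s; transfer-apojove v_a = √[μ(2/r₂ − 1/a_t)] = 11080 m/s.
Δv₂ = v_c2 − v_a = 7370 m/s.
Total Δv = Δv₁ + Δv₂ = 18400 m/s = 18.40 km/s.

Δv_total ≈ 18.40 km/s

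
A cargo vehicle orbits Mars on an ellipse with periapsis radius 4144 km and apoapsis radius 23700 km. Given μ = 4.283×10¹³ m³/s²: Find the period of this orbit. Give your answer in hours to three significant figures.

Semi-major axis a = (r_p + r_a)/2 = (4144.0 + 23700)/2 = 13922 km = 1.392×10⁷ m.
By Kepler's third law T = 2π√(a³/μ) = 2π × 7.937×10³ = 4.987×10⁴ s.
= 13.85 hours.

T ≈ 13.9 hours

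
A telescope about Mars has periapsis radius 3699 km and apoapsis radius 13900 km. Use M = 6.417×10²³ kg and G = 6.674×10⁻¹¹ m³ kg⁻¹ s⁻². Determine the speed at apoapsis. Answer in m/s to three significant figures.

v ≈ 1140 m/s

μ = GM = 6.674×10⁻¹¹ × 6.417×10²³ = 4.283×10¹³ m³/s².
Semi-major axis a = (r_p + r_a)/2 = 8799.5 km = 8.800×10⁶ m.
Vis-viva: v² = μ(2/r − 1/a) = 4.283×10¹³ × (1.439×10⁻⁷ − 1.136×10⁻⁷) = 1.295×10⁶ m²/s².
v = 1138 m/s.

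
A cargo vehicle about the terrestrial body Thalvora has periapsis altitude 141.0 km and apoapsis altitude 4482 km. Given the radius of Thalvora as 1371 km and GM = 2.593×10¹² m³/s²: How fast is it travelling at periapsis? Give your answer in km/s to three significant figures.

v ≈ 1.65 km/s

r_p = 1371 + 141.0 = 1512.0 km = 1.5120×10⁶ m.
r_a = 1371 + 4482 = 5853.0 km = 5.8530×10⁶ m.
Semi-major axis a = (r_p + r_a)/2 = 3682.5 km = 3.682×10⁶ m.
Vis-viva: v² = μ(2/r − 1/a) = 2.593×10¹² × (1.323×10⁻⁶ − 2.716×10⁻⁷) = 2.726×10⁶ m²/s².
v = 1651 m/s = 1.651 km/s.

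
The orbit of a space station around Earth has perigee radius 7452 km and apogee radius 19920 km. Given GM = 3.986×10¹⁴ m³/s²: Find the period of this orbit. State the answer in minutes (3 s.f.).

T ≈ 266 minutes

Semi-major axis a = (r_p + r_a)/2 = (7452.0 + 19920)/2 = 13686 km = 1.369×10⁷ m.
By Kepler's third law T = 2π√(a³/μ) = 2π × 2.536×10³ = 1.593×10⁴ s.
= 265.6 minutes.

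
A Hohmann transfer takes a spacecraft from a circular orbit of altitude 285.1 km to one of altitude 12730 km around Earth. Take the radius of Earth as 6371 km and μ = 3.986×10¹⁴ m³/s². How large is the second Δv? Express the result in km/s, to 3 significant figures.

r₁ = 6371 + 285.1 = 6656.1 km = 6.6561×10⁶ m.
r₂ = 6371 + 12730 = 19101 km = 1.9101×10⁷ m.
Transfer ellipse a_t = (r₁ + r₂)/2 = 1.288×10⁷ m.
At r₁: circular v_c1 = √(μ/r₁) = 7739 m/s; transfer-perigee v_p = √[μ(2/r₁ − 1/a_t)] = 9424 m/s.
At r₂: circular v_c2 = √(μ/r₂) = 4568 m/s; transfer-apogee v_a = √[μ(2/r₂ − 1/a_t)] = 3284 m/s.
Δv₂ = v_c2 − v_a = 1284 m/s.
= 1.284 km/s.

Δv ≈ 1.28 km/s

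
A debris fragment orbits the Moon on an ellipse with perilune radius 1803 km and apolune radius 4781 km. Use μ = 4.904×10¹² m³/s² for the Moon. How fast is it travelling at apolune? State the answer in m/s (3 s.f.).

v ≈ 750 m/s

Semi-major axis a = (r_p + r_a)/2 = 3292.0 km = 3.292×10⁶ m.
Vis-viva: v² = μ(2/r − 1/a) = 4.904×10¹² × (4.183×10⁻⁷ − 3.038×10⁻⁷) = 5.618×10⁵ m²/s².
v = 749.5 m/s.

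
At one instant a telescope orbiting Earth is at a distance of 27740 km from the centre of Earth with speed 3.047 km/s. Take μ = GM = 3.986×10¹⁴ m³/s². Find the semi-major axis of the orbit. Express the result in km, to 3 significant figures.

r = 2.774×10⁷ m.
Specific orbital energy ε = v²/2 − μ/r = (3047)²/2 − 3.986×10¹⁴/2.774×10⁷ = -9.727×10⁶ J/kg.
Since ε = −μ/(2a), a = −μ/(2ε) = 2.049×10⁷ m = 20489 km.

a ≈ 20500 km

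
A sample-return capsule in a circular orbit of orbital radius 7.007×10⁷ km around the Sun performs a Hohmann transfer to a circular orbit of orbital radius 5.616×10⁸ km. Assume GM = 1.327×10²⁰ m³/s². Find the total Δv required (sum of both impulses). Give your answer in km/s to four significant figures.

Δv_total ≈ 22.64 km/s

r₁ = 7.007×10⁷ km = 7.007×10¹⁰ m.
r₂ = 5.616×10⁸ km = 5.616×10¹¹ m.
Transfer ellipse a_t = (r₁ + r₂)/2 = 3.158×10¹¹ m.
At r₁: circular v_c1 = √(μ/r₁) = 43520 m/s; transfer-perihelion v_p = √[μ(2/r₁ − 1/a_t)] = 58030 m/s.
Δv₁ = v_p − v_c1 = 14510 m/s.
At r₂: circular v_c2 = √(μ/r₂) = 15370 m/s; transfer-aphelion v_a = √[μ(2/r₂ − 1/a_t)] = 7240 m/s.
Δv₂ = v_c2 − v_a = 8131 m/s.
Total Δv = Δv₁ + Δv₂ = 22640 m/s = 22.64 km/s.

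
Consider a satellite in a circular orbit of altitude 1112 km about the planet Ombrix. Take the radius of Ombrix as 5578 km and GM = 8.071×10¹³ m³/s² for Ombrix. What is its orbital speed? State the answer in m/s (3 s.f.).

r = 5578 + 1112 = 6690.0 km = 6.6900×10⁶ m.
For a circular orbit v = √(μ/r) = √(8.071×10¹³ / 6.690×10⁶) = √(1.206×10⁷) = 3473 m/s.

v ≈ 3470 m/s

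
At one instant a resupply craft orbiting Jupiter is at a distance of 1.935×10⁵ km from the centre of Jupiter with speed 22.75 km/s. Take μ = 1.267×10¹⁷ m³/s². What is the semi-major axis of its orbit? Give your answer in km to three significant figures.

r = 1.935×10⁸ m.
Specific orbital energy ε = v²/2 − μ/r = (22750)²/2 − 1.267×10¹⁷/1.935×10⁸ = -3.960×10⁸ J/kg.
Since ε = −μ/(2a), a = −μ/(2ε) = 1.600×10⁸ m = 1.5998×10⁵ km.

a ≈ 1.60×10⁵ km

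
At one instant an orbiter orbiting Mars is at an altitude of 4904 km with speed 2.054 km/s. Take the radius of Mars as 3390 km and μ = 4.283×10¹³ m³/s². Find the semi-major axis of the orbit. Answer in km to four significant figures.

a ≈ 7011 km

r = 3390 + 4904 = 8294.0 km = 8.294×10⁶ m.
Vis-viva rearranged: 1/a = 2/r − v²/μ = 2.411×10⁻⁷ − 9.850×10⁻⁸ = 1.426×10⁻⁷ m⁻¹.
a = 7.011×10⁶ m = 7010.9 km.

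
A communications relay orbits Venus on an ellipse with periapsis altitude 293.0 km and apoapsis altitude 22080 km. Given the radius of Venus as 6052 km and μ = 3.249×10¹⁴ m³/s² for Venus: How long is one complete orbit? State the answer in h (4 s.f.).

r_p = 6052 + 293.0 = 6345.0 km = 6.3450×10⁶ m.
r_a = 6052 + 22080 = 28132 km = 2.8132×10⁷ m.
Semi-major axis a = (r_p + r_a)/2 = (6345.0 + 28132)/2 = 17238 km = 1.724×10⁷ m.
By Kepler's third law T = 2π√(a³/μ) = 2π × 3.971×10³ = 2.495×10⁴ s.
= 6.930 h.

T ≈ 6.930 h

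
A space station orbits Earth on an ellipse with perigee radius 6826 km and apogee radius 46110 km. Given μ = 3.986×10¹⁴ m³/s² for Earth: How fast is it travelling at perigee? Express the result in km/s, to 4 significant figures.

v ≈ 10.09 km/s

Semi-major axis a = (r_p + r_a)/2 = 26468 km = 2.647×10⁷ m.
Vis-viva: v² = μ(2/r − 1/a) = 3.986×10¹⁴ × (2.930×10⁻⁷ − 3.778×10⁻⁸) = 1.017×10⁸ m²/s².
v = 10090 m/s = 10.09 km/s.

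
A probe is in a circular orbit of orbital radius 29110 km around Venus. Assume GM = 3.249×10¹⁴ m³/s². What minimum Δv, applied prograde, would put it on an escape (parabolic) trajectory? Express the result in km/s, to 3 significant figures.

r = 29110 km = 2.911×10⁷ m.
Circular speed v_c = √(μ/r) = 3341 m/s.
Escape speed v_esc = √(2μ/r) = √2 × v_c = 4725 m/s.
Δv = v_esc − v_c = 1384 m/s = 1.384 km/s.

Δv ≈ 1.38 km/s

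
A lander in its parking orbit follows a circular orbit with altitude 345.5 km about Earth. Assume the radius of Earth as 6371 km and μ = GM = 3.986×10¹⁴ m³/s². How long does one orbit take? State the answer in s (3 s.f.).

r = 6371 + 345.5 = 6716.5 km = 6.7165×10⁶ m.
Kepler's third law: T = 2π√(r³/μ) = 2π√((6.716×10⁶)³ / 3.986×10¹⁴).
r³/μ = 7.601×10⁵ s², so T = 2π × 8.719×10² = 5.478×10³ s.

T ≈ 5480 s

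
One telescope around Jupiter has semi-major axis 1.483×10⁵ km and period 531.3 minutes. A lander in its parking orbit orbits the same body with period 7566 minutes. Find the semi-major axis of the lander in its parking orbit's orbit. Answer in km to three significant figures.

a₂ ≈ 8.71×10⁵ km

Kepler's third law: a³ ∝ T², so a₂ = a₁ (T₂/T₁)^(2/3).
T₂/T₁ = 14.24, (T₂/T₁)^(2/3) = 5.875.
a₂ = 1.483×10⁵ × 5.875 = 8.713×10⁵ km.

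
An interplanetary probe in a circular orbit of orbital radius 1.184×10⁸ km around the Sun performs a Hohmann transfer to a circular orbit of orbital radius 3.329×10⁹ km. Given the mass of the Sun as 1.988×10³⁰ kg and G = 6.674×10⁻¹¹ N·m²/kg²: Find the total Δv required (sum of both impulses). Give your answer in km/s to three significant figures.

Δv_total ≈ 17.7 km/s

μ = GM = 6.674×10⁻¹¹ × 1.988×10³⁰ = 1.327×10²⁰ m³/s².
r₁ = 1.184×10⁸ km = 1.184×10¹¹ m.
r₂ = 3.329×10⁹ km = 3.329×10¹² m.
Transfer ellipse a_t = (r₁ + r₂)/2 = 1.724×10¹² m.
At r₁: circular v_c1 = √(μ/r₁) = 33480 m/s; transfer-perihelion v_p = √[μ(2/r₁ − 1/a_t)] = 46520 m/s.
Δv₁ = v_p − v_c1 = 13050 m/s.
At r₂: circular v_c2 = √(μ/r₂) = 6313 m/s; transfer-aphelion v_a = √[μ(2/r₂ − 1/a_t)] = 1655 m/s.
Δv₂ = v_c2 − v_a = 4659 m/s.
Total Δv = Δv₁ + Δv₂ = 17700 m/s = 17.70 km/s.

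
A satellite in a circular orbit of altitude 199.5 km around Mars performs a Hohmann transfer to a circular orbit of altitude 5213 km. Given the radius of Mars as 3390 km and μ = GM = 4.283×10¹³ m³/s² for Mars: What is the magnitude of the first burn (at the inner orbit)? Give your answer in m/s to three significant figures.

Δv ≈ 649 m/s

r₁ = 3390 + 199.5 = 3589.5 km = 3.5895×10⁶ m.
r₂ = 3390 + 5213 = 8603.0 km = 8.6030×10⁶ m.
Transfer ellipse a_t = (r₁ + r₂)/2 = 6.096×10⁶ m.
At r₁: circular v_c1 = √(μ/r₁) = 3454 m/s; transfer-periapsis v_p = √[μ(2/r₁ − 1/a_t)] = 4103 m/s.
Δv₁ = v_p − v_c1 = 649.2 m/s.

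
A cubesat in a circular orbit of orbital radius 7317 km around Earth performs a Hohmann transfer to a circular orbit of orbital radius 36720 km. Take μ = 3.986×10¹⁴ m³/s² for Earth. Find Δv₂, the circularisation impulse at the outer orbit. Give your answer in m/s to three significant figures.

r₁ = 7317 km = 7.317×10⁶ m.
r₂ = 36720 km = 3.672×10⁷ m.
Transfer ellipse a_t = (r₁ + r₂)/2 = 2.202×10⁷ m.
At r₁: circular v_c1 = √(μ/r₁) = 7381 m/s; transfer-perigee v_p = √[μ(2/r₁ − 1/a_t)] = 9531 m/s.
At r₂: circular v_c2 = √(μ/r₂) = 3295 m/s; transfer-apogee v_a = √[μ(2/r₂ − 1/a_t)] = 1899 m/s.
Δv₂ = v_c2 − v_a = 1395 m/s.

Δv ≈ 1400 m/s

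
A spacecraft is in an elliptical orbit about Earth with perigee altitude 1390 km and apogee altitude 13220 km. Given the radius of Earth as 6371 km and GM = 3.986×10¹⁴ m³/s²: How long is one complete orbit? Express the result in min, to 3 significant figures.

r_p = 6371 + 1390 = 7761.0 km = 7.7610×10⁶ m.
r_a = 6371 + 13220 = 19591 km = 1.9591×10⁷ m.
Semi-major axis a = (r_p + r_a)/2 = (7761.0 + 19591)/2 = 13676 km = 1.368×10⁷ m.
By Kepler's third law T = 2π√(a³/μ) = 2π × 2.533×10³ = 1.592×10⁴ s.
= 265.3 min.

T ≈ 265 min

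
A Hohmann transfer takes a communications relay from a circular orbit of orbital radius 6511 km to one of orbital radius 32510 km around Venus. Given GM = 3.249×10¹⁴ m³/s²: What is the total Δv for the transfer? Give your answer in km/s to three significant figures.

Δv_total ≈ 3.39 km/s

r₁ = 6511 km = 6.511×10⁶ m.
r₂ = 32510 km = 3.251×10⁷ m.
Transfer ellipse a_t = (r₁ + r₂)/2 = 1.951×10⁷ m.
At r₁: circular v_c1 = √(μ/r₁) = 7064 m/s; transfer-periapsis v_p = √[μ(2/r₁ − 1/a_t)] = 9119 m/s.
Δv₁ = v_p − v_c1 = 2055 m/s.
At r₂: circular v_c2 = √(μ/r₂) = 3161 m/s; transfer-apoapsis v_a = √[μ(2/r₂ − 1/a_t)] = 1826 m/s.
Δv₂ = v_c2 − v_a = 1335 m/s.
Total Δv = Δv₁ + Δv₂ = 3390 m/s = 3.390 km/s.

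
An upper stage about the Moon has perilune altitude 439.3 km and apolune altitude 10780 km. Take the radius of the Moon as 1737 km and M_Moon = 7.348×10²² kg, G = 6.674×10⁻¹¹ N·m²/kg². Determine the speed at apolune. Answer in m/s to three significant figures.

μ = GM = 6.674×10⁻¹¹ × 7.348×10²² = 4.904×10¹² m³/s².
r_p = 1737 + 439.3 = 2176.3 km = 2.1763×10⁶ m.
r_a = 1737 + 10780 = 12517 km = 1.2517×10⁷ m.
Semi-major axis a = (r_p + r_a)/2 = 7346.6 km = 7.347×10⁶ m.
Vis-viva: v² = μ(2/r − 1/a) = 4.904×10¹² × (1.598×10⁻⁷ − 1.361×10⁻⁷) = 1.161×10⁵ m²/s².
v = 340.7 m/s.

v ≈ 341 m/s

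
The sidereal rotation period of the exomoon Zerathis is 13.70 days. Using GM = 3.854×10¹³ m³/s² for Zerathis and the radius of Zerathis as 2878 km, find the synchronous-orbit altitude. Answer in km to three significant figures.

T = 13.70 days = 1.184×10⁶ s.
A synchronous orbit has period T, so by Kepler's third law a = (μT²/4π²)^(1/3).
μT²/4π² = 3.854×10¹³ × (1.184×10⁶)² / 39.48 = 1.368×10²⁴ m³.
a = 1.110×10⁸ m = 1.1100×10⁵ km.
Altitude h = a − R = 1.1100×10⁵ − 2878 = 1.0813×10⁵ km.

h_sync ≈ 1.08×10⁵ km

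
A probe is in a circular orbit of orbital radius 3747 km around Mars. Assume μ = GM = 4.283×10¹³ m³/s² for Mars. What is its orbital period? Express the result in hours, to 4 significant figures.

r = 3747 km = 3.747×10⁶ m.
Kepler's third law: T = 2π√(r³/μ) = 2π√((3.747×10⁶)³ / 4.283×10¹³).
r³/μ = 1.228×10⁶ s², so T = 2π × 1.108×10³ = 6.964×10³ s.
Converting: 6.964×10³ s ÷ 3600 = 1.934 hours.

T ≈ 1.934 hours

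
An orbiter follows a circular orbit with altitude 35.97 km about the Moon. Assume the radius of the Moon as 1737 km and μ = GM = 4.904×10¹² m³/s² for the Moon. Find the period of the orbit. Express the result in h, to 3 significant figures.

T ≈ 1.86 h

r = 1737 + 35.97 = 1773.0 km = 1.7730×10⁶ m.
Kepler's third law: T = 2π√(r³/μ) = 2π√((1.773×10⁶)³ / 4.904×10¹²).
r³/μ = 1.136×10⁶ s², so T = 2π × 1.066×10³ = 6.698×10³ s.
Converting: 6.698×10³ s ÷ 3600 = 1.861 h.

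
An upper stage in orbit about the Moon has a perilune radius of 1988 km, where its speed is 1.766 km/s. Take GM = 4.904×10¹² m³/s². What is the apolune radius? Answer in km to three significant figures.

r_p = 1.988×10⁶ m.
Specific energy ε = v²/2 − μ/r = -9.074×10⁵ J/kg, so a = −μ/(2ε) = 2.702×10⁶ m.
The apsides satisfy r_p + r_a = 2a, so the apolune radius is 2a − r_p = 3.416×10⁶ m = 3416.3 km.

apolune radius ≈ 3420 km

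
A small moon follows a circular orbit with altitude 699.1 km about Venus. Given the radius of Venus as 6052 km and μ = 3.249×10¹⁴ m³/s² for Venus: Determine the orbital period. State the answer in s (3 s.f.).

r = 6052 + 699.1 = 6751.1 km = 6.7511×10⁶ m.
Kepler's third law: T = 2π√(r³/μ) = 2π√((6.751×10⁶)³ / 3.249×10¹⁴).
r³/μ = 9.471×10⁵ s², so T = 2π × 9.732×10² = 6.115×10³ s.

T ≈ 6110 s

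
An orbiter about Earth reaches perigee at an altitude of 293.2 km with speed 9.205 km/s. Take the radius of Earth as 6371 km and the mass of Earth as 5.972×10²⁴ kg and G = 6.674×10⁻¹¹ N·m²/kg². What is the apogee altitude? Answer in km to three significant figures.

μ = GM = 6.674×10⁻¹¹ × 5.972×10²⁴ = 3.986×10¹⁴ m³/s².
r_p = 6371 + 293.2 = 6664.2 km = 6.664×10⁶ m.
Specific energy ε = v²/2 − μ/r = -1.744×10⁷ J/kg, so a = −μ/(2ε) = 1.143×10⁷ m.
The apsides satisfy r_p + r_a = 2a, so the apogee radius is 2a − r_p = 1.619×10⁷ m = 16187 km.
Apogee altitude = 16187 − 6371 = 9816.3 km.

apogee altitude ≈ 9820 km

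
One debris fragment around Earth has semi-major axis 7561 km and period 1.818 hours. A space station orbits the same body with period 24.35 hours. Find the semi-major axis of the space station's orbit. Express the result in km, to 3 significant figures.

a₂ ≈ 42600 km

Kepler's third law: a³ ∝ T², so a₂ = a₁ (T₂/T₁)^(2/3).
T₂/T₁ = 13.39, (T₂/T₁)^(2/3) = 5.640.
a₂ = 7561 × 5.640 = 42640 km.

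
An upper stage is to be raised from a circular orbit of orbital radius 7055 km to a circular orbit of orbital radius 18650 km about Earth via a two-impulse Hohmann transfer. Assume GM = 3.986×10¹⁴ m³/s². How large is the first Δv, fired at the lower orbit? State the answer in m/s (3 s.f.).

r₁ = 7055 km = 7.055×10⁶ m.
r₂ = 18650 km = 1.865×10⁷ m.
Transfer ellipse a_t = (r₁ + r₂)/2 = 1.285×10⁷ m.
At r₁: circular v_c1 = √(μ/r₁) = 7517 m/s; transfer-perigee v_p = √[μ(2/r₁ − 1/a_t)] = 9055 m/s.
Δv₁ = v_p − v_c1 = 1538 m/s.

Δv ≈ 1540 m/s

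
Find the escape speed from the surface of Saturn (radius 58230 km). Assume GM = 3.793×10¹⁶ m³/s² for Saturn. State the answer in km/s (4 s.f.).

v_esc ≈ 36.09 km/s

r = R = 5.823×10⁷ m.
Escape speed v_esc = √(2μ/r) = √(2 × 3.793×10¹⁶ / 5.823×10⁷) = √(1.303×10⁹) = 36090 m/s.
= 36.09 km/s.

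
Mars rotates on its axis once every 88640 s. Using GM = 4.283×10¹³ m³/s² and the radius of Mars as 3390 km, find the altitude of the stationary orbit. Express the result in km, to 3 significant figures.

h_sync ≈ 17000 km

A synchronous orbit has period T, so by Kepler's third law a = (μT²/4π²)^(1/3).
μT²/4π² = 4.283×10¹³ × (8.864×10⁴)² / 39.48 = 8.524×10²¹ m³.
a = 2.043×10⁷ m = 20428 km.
Altitude h = a − R = 20428 − 3390 = 17038 km.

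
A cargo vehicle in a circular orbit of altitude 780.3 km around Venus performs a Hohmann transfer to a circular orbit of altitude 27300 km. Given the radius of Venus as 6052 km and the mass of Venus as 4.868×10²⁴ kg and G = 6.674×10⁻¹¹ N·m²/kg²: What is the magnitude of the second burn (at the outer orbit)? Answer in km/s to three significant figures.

μ = GM = 6.674×10⁻¹¹ × 4.868×10²⁴ = 3.249×10¹⁴ m³/s².
r₁ = 6052 + 780.3 = 6832.3 km = 6.8323×10⁶ m.
r₂ = 6052 + 27300 = 33352 km = 3.3352×10⁷ m.
Transfer ellipse a_t = (r₁ + r₂)/2 = 2.009×10⁷ m.
At r₁: circular v_c1 = √(μ/r₁) = 6896 m/s; transfer-periapsis v_p = √[μ(2/r₁ − 1/a_t)] = 8884 m/s.
At r₂: circular v_c2 = √(μ/r₂) = 3121 m/s; transfer-apoapsis v_a = √[μ(2/r₂ − 1/a_t)] = 1820 m/s.
Δv₂ = v_c2 − v_a = 1301 m/s.
= 1.301 km/s.

Δv ≈ 1.30 km/s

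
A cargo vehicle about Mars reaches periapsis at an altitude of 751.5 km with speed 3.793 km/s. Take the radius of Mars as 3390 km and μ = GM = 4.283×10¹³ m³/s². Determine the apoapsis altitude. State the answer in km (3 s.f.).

apoapsis altitude ≈ 6070 km

r_p = 3390 + 751.5 = 4141.5 km = 4.142×10⁶ m.
Specific energy ε = v²/2 − μ/r = -3.148×10⁶ J/kg, so a = −μ/(2ε) = 6.802×10⁶ m.
The apsides satisfy r_p + r_a = 2a, so the apoapsis radius is 2a − r_p = 9.463×10⁶ m = 9462.9 km.
Apoapsis altitude = 9462.9 − 3390 = 6072.9 km.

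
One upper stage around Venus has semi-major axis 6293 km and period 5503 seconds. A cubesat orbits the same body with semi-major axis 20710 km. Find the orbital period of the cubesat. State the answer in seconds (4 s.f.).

T₂ ≈ 32850 seconds

Kepler's third law: T² ∝ a³, so T₂ = T₁ (a₂/a₁)^(3/2).
a₂/a₁ = 3.291, (a₂/a₁)^(3/2) = 5.970.
T₂ = 5503 × 5.970 = 32850 seconds.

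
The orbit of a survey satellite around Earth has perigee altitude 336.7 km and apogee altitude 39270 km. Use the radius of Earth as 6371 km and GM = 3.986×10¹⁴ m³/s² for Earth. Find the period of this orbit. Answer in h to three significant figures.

T ≈ 11.7 h

r_p = 6371 + 336.7 = 6707.7 km = 6.7077×10⁶ m.
r_a = 6371 + 39270 = 45641 km = 4.5641×10⁷ m.
Semi-major axis a = (r_p + r_a)/2 = (6707.7 + 45641)/2 = 26174 km = 2.617×10⁷ m.
By Kepler's third law T = 2π√(a³/μ) = 2π × 6.707×10³ = 4.214×10⁴ s.
= 11.71 h.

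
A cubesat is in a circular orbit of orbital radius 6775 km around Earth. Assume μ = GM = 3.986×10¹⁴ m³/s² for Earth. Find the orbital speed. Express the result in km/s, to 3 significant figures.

r = 6775 km = 6.775×10⁶ m.
For a circular orbit v = √(μ/r) = √(3.986×10¹⁴ / 6.775×10⁶) = √(5.883×10⁷) = 7670 m/s.
That is 7.670 km/s.

v ≈ 7.67 km/s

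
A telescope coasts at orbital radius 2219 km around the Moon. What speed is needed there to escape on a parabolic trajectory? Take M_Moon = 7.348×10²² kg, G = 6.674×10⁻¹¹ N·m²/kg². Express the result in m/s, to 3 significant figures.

μ = GM = 6.674×10⁻¹¹ × 7.348×10²² = 4.904×10¹² m³/s².
r = 2219 km = 2.219×10⁶ m.
Escape speed v_esc = √(2μ/r) = √(2 × 4.904×10¹² / 2.219×10⁶) = √(4.420×10⁶) = 2102 m/s.

v_esc ≈ 2100 m/s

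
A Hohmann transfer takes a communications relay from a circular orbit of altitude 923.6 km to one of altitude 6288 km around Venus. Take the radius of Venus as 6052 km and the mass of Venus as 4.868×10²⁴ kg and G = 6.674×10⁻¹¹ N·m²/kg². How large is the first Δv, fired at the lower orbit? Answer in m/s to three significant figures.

Δv ≈ 890 m/s

μ = GM = 6.674×10⁻¹¹ × 4.868×10²⁴ = 3.249×10¹⁴ m³/s².
r₁ = 6052 + 923.6 = 6975.6 km = 6.9756×10⁶ m.
r₂ = 6052 + 6288 = 12340 km = 1.2340×10⁷ m.
Transfer ellipse a_t = (r₁ + r₂)/2 = 9.658×10⁶ m.
At r₁: circular v_c1 = √(μ/r₁) = 6825 m/s; transfer-periapsis v_p = √[μ(2/r₁ − 1/a_t)] = 7714 m/s.
Δv₁ = v_p − v_c1 = 889.7 m/s.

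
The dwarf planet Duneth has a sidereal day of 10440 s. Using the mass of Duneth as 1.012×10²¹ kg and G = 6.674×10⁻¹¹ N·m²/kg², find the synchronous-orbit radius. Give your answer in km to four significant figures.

r_sync ≈ 571.3 km

μ = GM = 6.674×10⁻¹¹ × 1.012×10²¹ = 6.754×10¹⁰ m³/s².
A synchronous orbit has period T, so by Kepler's third law a = (μT²/4π²)^(1/3).
μT²/4π² = 6.754×10¹⁰ × (1.044×10⁴)² / 39.48 = 1.865×10¹⁷ m³.
a = 5.713×10⁵ m = 571.31 km.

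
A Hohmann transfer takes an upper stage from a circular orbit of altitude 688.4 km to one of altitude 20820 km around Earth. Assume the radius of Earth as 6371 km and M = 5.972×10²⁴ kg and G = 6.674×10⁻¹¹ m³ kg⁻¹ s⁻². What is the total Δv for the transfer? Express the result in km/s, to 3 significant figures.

μ = GM = 6.674×10⁻¹¹ × 5.972×10²⁴ = 3.986×10¹⁴ m³/s².
r₁ = 6371 + 688.4 = 7059.4 km = 7.0594×10⁶ m.
r₂ = 6371 + 20820 = 27191 km = 2.7191×10⁷ m.
Transfer ellipse a_t = (r₁ + r₂)/2 = 1.713×10⁷ m.
At r₁: circular v_c1 = √(μ/r₁) = 7514 m/s; transfer-perigee v_p = √[μ(2/r₁ − 1/a_t)] = 9468 m/s.
Δv₁ = v_p − v_c1 = 1954 m/s.
At r₂: circular v_c2 = √(μ/r₂) = 3829 m/s; transfer-apogee v_a = √[μ(2/r₂ − 1/a_t)] = 2458 m/s.
Δv₂ = v_c2 − v_a = 1370 m/s.
Total Δv = Δv₁ + Δv₂ = 3325 m/s = 3.325 km/s.

Δv_total ≈ 3.32 km/s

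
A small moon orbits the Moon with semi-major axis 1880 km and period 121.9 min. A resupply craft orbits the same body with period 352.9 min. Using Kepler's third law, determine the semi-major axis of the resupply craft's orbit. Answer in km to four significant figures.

Kepler's third law: a³ ∝ T², so a₂ = a₁ (T₂/T₁)^(2/3).
T₂/T₁ = 2.895, (T₂/T₁)^(2/3) = 2.031.
a₂ = 1880 × 2.031 = 3819 km.

a₂ ≈ 3819 km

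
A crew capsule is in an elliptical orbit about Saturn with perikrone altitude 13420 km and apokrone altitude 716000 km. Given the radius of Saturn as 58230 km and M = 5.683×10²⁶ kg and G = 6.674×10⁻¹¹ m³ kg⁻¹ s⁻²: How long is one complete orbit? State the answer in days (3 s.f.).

μ = GM = 6.674×10⁻¹¹ × 5.683×10²⁶ = 3.793×10¹⁶ m³/s².
r_p = 58230 + 13420 = 71650 km = 7.1650×10⁷ m.
r_a = 58230 + 716000 = 774230 km = 7.7423×10⁸ m.
Semi-major axis a = (r_p + r_a)/2 = (71650 + 7.7423×10⁵)/2 = 4.2294×10⁵ km = 4.229×10⁸ m.
By Kepler's third law T = 2π√(a³/μ) = 2π × 4.466×10⁴ = 2.806×10⁵ s.
= 3.248 days.

T ≈ 3.25 days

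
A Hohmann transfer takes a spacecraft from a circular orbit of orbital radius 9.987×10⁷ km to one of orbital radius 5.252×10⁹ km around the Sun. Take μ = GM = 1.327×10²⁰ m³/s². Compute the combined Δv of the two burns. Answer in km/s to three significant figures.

Δv_total ≈ 18.7 km/s

r₁ = 9.987×10⁷ km = 9.987×10¹⁰ m.
r₂ = 5.252×10⁹ km = 5.252×10¹² m.
Transfer ellipse a_t = (r₁ + r₂)/2 = 2.676×10¹² m.
At r₁: circular v_c1 = √(μ/r₁) = 36450 m/s; transfer-perihelion v_p = √[μ(2/r₁ − 1/a_t)] = 51070 m/s.
Δv₁ = v_p − v_c1 = 14620 m/s.
At r₂: circular v_c2 = √(μ/r₂) = 5027 m/s; transfer-aphelion v_a = √[μ(2/r₂ − 1/a_t)] = 971.1 m/s.
Δv₂ = v_c2 − v_a = 4056 m/s.
Total Δv = Δv₁ + Δv₂ = 18670 m/s = 18.67 km/s.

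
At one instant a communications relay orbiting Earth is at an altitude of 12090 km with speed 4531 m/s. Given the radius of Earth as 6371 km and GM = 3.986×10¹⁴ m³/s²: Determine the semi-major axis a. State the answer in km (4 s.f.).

r = 6371 + 12090 = 18461 km = 1.846×10⁷ m.
Vis-viva rearranged: 1/a = 2/r − v²/μ = 1.083×10⁻⁷ − 5.151×10⁻⁸ = 5.683×10⁻⁸ m⁻¹.
a = 1.760×10⁷ m = 17596 km.

a ≈ 17600 km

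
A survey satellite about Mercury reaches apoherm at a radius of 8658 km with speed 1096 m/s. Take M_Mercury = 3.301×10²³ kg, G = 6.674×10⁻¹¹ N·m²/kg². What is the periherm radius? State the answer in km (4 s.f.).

μ = GM = 6.674×10⁻¹¹ × 3.301×10²³ = 2.203×10¹³ m³/s².
r_a = 8.658×10⁶ m.
Specific energy ε = v²/2 − μ/r = -1.944×10⁶ J/kg, so a = −μ/(2ε) = 5.666×10⁶ m.
The apsides satisfy r_p + r_a = 2a, so the periherm radius is 2a − r_a = 2.675×10⁶ m = 2675.0 km.

periherm radius ≈ 2675 km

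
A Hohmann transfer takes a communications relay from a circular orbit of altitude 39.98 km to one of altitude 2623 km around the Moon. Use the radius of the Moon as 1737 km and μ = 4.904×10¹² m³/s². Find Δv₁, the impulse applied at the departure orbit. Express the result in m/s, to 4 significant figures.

Δv ≈ 319.0 m/s

r₁ = 1737 + 39.98 = 1777.0 km = 1.7770×10⁶ m.
r₂ = 1737 + 2623 = 4360.0 km = 4.3600×10⁶ m.
Transfer ellipse a_t = (r₁ + r₂)/2 = 3.068×10⁶ m.
At r₁: circular v_c1 = √(μ/r₁) = 1661 m/s; transfer-perilune v_p = √[μ(2/r₁ − 1/a_t)] = 1980 m/s.
Δv₁ = v_p − v_c1 = 319.0 m/s.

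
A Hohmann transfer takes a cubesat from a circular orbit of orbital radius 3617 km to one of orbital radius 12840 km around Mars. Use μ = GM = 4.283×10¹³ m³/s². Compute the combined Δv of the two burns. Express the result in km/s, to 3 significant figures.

Δv_total ≈ 1.47 km/s

r₁ = 3617 km = 3.617×10⁶ m.
r₂ = 12840 km = 1.284×10⁷ m.
Transfer ellipse a_t = (r₁ + r₂)/2 = 8.228×10⁶ m.
At r₁: circular v_c1 = √(μ/r₁) = 3441 m/s; transfer-periapsis v_p = √[μ(2/r₁ − 1/a_t)] = 4299 m/s.
Δv₁ = v_p − v_c1 = 857.4 m/s.
At r₂: circular v_c2 = √(μ/r₂) = 1826 m/s; transfer-apoapsis v_a = √[μ(2/r₂ − 1/a_t)] = 1211 m/s.
Δv₂ = v_c2 − v_a = 615.5 m/s.
Total Δv = Δv₁ + Δv₂ = 1473 m/s = 1.473 km/s.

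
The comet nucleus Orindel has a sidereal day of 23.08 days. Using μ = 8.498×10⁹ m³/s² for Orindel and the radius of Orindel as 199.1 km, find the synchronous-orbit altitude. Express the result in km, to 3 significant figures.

T = 23.08 days = 1.994×10⁶ s.
A synchronous orbit has period T, so by Kepler's third law a = (μT²/4π²)^(1/3).
μT²/4π² = 8.498×10⁹ × (1.994×10⁶)² / 39.48 = 8.560×10²⁰ m³.
a = 9.495×10⁶ m = 9494.8 km.
Altitude h = a − R = 9494.8 − 199.1 = 9295.7 km.

h_sync ≈ 9300 km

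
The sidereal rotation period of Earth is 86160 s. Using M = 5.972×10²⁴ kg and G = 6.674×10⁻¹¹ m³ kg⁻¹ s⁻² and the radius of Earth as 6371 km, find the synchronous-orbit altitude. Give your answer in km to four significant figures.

h_sync ≈ 35790 km

μ = GM = 6.674×10⁻¹¹ × 5.972×10²⁴ = 3.986×10¹⁴ m³/s².
A synchronous orbit has period T, so by Kepler's third law a = (μT²/4π²)^(1/3).
μT²/4π² = 3.986×10¹⁴ × (8.616×10⁴)² / 39.48 = 7.495×10²² m³.
a = 4.216×10⁷ m = 42162 km.
Altitude h = a − R = 42162 − 6371 = 35791 km.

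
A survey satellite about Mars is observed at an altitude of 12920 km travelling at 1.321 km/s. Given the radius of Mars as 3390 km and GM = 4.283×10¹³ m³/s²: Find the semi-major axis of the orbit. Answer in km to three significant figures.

r = 3390 + 12920 = 16310 km = 1.631×10⁷ m.
Specific orbital energy ε = v²/2 − μ/r = (1321)²/2 − 4.283×10¹³/1.631×10⁷ = -1.753×10⁶ J/kg.
Since ε = −μ/(2a), a = −μ/(2ε) = 1.221×10⁷ m = 12213 km.

a ≈ 12200 km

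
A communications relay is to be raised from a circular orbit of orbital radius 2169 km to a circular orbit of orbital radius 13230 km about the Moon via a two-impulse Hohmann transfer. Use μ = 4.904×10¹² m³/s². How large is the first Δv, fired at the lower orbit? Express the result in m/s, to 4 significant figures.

Δv ≈ 467.4 m/s

r₁ = 2169 km = 2.169×10⁶ m.
r₂ = 13230 km = 1.323×10⁷ m.
Transfer ellipse a_t = (r₁ + r₂)/2 = 7.700×10⁶ m.
At r₁: circular v_c1 = √(μ/r₁) = 1504 m/s; transfer-perilune v_p = √[μ(2/r₁ − 1/a_t)] = 1971 m/s.
Δv₁ = v_p − v_c1 = 467.4 m/s.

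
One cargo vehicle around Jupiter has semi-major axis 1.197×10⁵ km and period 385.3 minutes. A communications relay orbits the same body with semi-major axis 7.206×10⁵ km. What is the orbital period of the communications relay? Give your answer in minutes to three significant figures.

Kepler's third law: T² ∝ a³, so T₂ = T₁ (a₂/a₁)^(3/2).
a₂/a₁ = 6.020, (a₂/a₁)^(3/2) = 14.77.
T₂ = 385.3 × 14.77 = 5691 minutes.

T₂ ≈ 5690 minutes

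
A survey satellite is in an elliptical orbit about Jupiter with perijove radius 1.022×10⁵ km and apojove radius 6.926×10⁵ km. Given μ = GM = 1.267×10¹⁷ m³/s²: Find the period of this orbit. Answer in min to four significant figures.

T ≈ 2331 min

Semi-major axis a = (r_p + r_a)/2 = (1.0220×10⁵ + 6.9260×10⁵)/2 = 3.9740×10⁵ km = 3.974×10⁸ m.
By Kepler's third law T = 2π√(a³/μ) = 2π × 2.226×10⁴ = 1.398×10⁵ s.
= 2331 min.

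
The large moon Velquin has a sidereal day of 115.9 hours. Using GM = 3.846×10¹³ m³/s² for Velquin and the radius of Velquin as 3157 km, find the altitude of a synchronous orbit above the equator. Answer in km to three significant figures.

h_sync ≈ 52200 km

T = 115.9 hours = 4.172×10⁵ s.
A synchronous orbit has period T, so by Kepler's third law a = (μT²/4π²)^(1/3).
μT²/4π² = 3.846×10¹³ × (4.172×10⁵)² / 39.48 = 1.696×10²³ m³.
a = 5.535×10⁷ m = 55353 km.
Altitude h = a − R = 55353 − 3157 = 52196 km.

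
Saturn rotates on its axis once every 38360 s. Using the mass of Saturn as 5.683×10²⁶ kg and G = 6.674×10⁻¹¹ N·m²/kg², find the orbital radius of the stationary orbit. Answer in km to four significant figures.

μ = GM = 6.674×10⁻¹¹ × 5.683×10²⁶ = 3.793×10¹⁶ m³/s².
A synchronous orbit has period T, so by Kepler's third law a = (μT²/4π²)^(1/3).
μT²/4π² = 3.793×10¹⁶ × (3.836×10⁴)² / 39.48 = 1.414×10²⁴ m³.
a = 1.122×10⁸ m = 1.1223×10⁵ km.

r_sync ≈ 1.122×10⁵ km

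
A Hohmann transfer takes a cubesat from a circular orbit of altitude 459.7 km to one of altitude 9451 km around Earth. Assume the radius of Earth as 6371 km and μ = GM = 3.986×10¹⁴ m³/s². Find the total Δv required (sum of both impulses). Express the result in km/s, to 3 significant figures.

r₁ = 6371 + 459.7 = 6830.7 km = 6.8307×10⁶ m.
r₂ = 6371 + 9451 = 15822 km = 1.5822×10⁷ m.
Transfer ellipse a_t = (r₁ + r₂)/2 = 1.133×10⁷ m.
At r₁: circular v_c1 = √(μ/r₁) = 7639 m/s; transfer-perigee v_p = √[μ(2/r₁ − 1/a_t)] = 9029 m/s.
Δv₁ = v_p − v_c1 = 1390 m/s.
At r₂: circular v_c2 = √(μ/r₂) = 5019 m/s; transfer-apogee v_a = √[μ(2/r₂ − 1/a_t)] = 3898 m/s.
Δv₂ = v_c2 − v_a = 1121 m/s.
Total Δv = Δv₁ + Δv₂ = 2511 m/s = 2.511 km/s.

Δv_total ≈ 2.51 km/s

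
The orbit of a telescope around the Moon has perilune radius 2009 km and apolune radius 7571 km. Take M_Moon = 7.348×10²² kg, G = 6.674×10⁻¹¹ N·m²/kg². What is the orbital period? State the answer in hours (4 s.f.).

μ = GM = 6.674×10⁻¹¹ × 7.348×10²² = 4.904×10¹² m³/s².
Semi-major axis a = (r_p + r_a)/2 = (2009.0 + 7571.0)/2 = 4790.0 km = 4.790×10⁶ m.
By Kepler's third law T = 2π√(a³/μ) = 2π × 4.734×10³ = 2.974×10⁴ s.
= 8.262 hours.

T ≈ 8.262 hours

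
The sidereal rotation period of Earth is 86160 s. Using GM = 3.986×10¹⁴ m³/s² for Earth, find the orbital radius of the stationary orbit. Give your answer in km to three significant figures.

A synchronous orbit has period T, so by Kepler's third law a = (μT²/4π²)^(1/3).
μT²/4π² = 3.986×10¹⁴ × (8.616×10⁴)² / 39.48 = 7.495×10²² m³.
a = 4.216×10⁷ m = 42163 km.

r_sync ≈ 42200 km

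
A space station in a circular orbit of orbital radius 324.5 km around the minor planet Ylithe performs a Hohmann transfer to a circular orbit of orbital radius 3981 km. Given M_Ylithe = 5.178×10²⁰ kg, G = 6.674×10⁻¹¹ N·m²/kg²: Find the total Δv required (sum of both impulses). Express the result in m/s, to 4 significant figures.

μ = GM = 6.674×10⁻¹¹ × 5.178×10²⁰ = 3.456×10¹⁰ m³/s².
r₁ = 324.5 km = 3.245×10⁵ m.
r₂ = 3981 km = 3.981×10⁶ m.
Transfer ellipse a_t = (r₁ + r₂)/2 = 2.153×10⁶ m.
At r₁: circular v_c1 = √(μ/r₁) = 326.3 m/s; transfer-periapsis v_p = √[μ(2/r₁ − 1/a_t)] = 443.8 m/s.
Δv₁ = v_p − v_c1 = 117.4 m/s.
At r₂: circular v_c2 = √(μ/r₂) = 93.17 m/s; transfer-apoapsis v_a = √[μ(2/r₂ − 1/a_t)] = 36.17 m/s.
Δv₂ = v_c2 − v_a = 57.00 m/s.
Total Δv = Δv₁ + Δv₂ = 174.4 m/s.

Δv_total ≈ 174.4 m/s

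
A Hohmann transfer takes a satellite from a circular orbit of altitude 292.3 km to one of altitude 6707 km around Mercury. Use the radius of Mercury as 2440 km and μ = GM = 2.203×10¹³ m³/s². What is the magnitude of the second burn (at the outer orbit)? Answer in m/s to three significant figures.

r₁ = 2440 + 292.3 = 2732.3 km = 2.7323×10⁶ m.
r₂ = 2440 + 6707 = 9147.0 km = 9.1470×10⁶ m.
Transfer ellipse a_t = (r₁ + r₂)/2 = 5.940×10⁶ m.
At r₁: circular v_c1 = √(μ/r₁) = 2840 m/s; transfer-periherm v_p = √[μ(2/r₁ − 1/a_t)] = 3524 m/s.
At r₂: circular v_c2 = √(μ/r₂) = 1552 m/s; transfer-apoherm v_a = √[μ(2/r₂ − 1/a_t)] = 1053 m/s.
Δv₂ = v_c2 − v_a = 499.3 m/s.

Δv ≈ 499 m/s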